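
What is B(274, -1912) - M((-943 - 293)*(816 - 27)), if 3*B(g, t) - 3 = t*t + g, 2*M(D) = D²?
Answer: -1426530606403/3 ≈ -4.7551e+11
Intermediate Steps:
M(D) = D²/2
B(g, t) = 1 + g/3 + t²/3 (B(g, t) = 1 + (t*t + g)/3 = 1 + (t² + g)/3 = 1 + (g + t²)/3 = 1 + (g/3 + t²/3) = 1 + g/3 + t²/3)
B(274, -1912) - M((-943 - 293)*(816 - 27)) = (1 + (⅓)*274 + (⅓)*(-1912)²) - ((-943 - 293)*(816 - 27))²/2 = (1 + 274/3 + (⅓)*3655744) - (-1236*789)²/2 = (1 + 274/3 + 3655744/3) - (-975204)²/2 = 3656021/3 - 951022841616/2 = 3656021/3 - 1*475511420808 = 3656021/3 - 475511420808 = -1426530606403/3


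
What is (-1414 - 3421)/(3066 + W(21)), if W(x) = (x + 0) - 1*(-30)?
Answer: -4835/3117 ≈ -1.5512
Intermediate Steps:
W(x) = 30 + x (W(x) = x + 30 = 30 + x)
(-1414 - 3421)/(3066 + W(21)) = (-1414 - 3421)/(3066 + (30 + 21)) = -4835/(3066 + 51) = -4835/3117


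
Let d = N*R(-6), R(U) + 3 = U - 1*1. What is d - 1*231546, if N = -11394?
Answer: -117606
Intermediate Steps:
R(U) = -4 + U (R(U) = -3 + (U - 1*1) = -3 + (U - 1) = -3 + (-1 + U) = -4 + U)
d = 113940 (d = -11394*(-4 - 6) = -11394*(-10) = 113940)
d - 1*231546 = 113940 - 1*231546 = 113940 - 231546 = -117606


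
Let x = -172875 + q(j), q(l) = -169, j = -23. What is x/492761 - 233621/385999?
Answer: -181914128537/190205253239 ≈ -0.95641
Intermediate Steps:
x = -173044 (x = -172875 - 169 = -173044)
x/492761 - 233621/385999 = -173044/492761 - 233621/385999 = -181914128537/190205253239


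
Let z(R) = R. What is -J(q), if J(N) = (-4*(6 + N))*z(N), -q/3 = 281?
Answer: 2822364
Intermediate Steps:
q = -843 (q = -3*281 = -843)
J(N) = N*(-24 - 4*N) (J(N) = (-4*(6 + N))*N = (-24 - 4*N)*N = N*(-24 - 4*N))
-J(q) = -(-4)*(-843)*(6 - 843) = -(-4)*(-843)*(-837) = -1*(-2822364) = 2822364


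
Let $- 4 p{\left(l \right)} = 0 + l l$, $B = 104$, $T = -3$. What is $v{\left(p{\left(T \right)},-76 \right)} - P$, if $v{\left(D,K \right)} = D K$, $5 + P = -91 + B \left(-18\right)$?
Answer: $2139$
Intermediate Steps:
$P = -1968$ ($P = -5 + \left(-91 + 104 \left(-18\right)\right) = -5 - 1963 = -1968$)
$p{\left(l \right)} = - \frac{l^{2}}{4}$ ($p{\left(l \right)} = - \frac{0 + l l}{4} = - \frac{0 + l^{2}}{4} = - \frac{l^{2}}{4}$)
$v{\left(p{\left(T \right)},-76 \right)} - P = - \frac{\left(-3\right)^{2}}{4} \left(-76\right) - -1968 = \left(- \frac{1}{4}\right) 9 \left(-76\right) + 1968 = \left(- \frac{9}{4}\right) \left(-76\right) + 1968 = 171 + 1968 = 2139$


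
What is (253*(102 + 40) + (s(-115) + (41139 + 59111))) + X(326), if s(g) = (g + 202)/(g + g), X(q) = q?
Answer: 31395373/230 ≈ 1.3650e+5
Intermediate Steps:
s(g) = (202 + g)/(2*g) (s(g) = (202 + g)/((2*g)) = (202 + g)*(1/(2*g)) = (202 + g)/(2*g))
(253*(102 + 40) + (s(-115) + (41139 + 59111))) + X(326) = (253*(102 + 40) + ((½)*(202 - 115)/(-115) + (41139 + 59111))) + 326 = (253*142 + ((½)*(-1/115)*87 + 100250)) + 326 = (35926 + (-87/230 + 100250)) + 326 = (35926 + 23057413/230) + 326 = 31320393/230 + 326 = 31395373/230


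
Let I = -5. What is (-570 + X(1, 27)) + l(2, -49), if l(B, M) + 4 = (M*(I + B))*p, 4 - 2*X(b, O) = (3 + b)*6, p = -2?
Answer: -878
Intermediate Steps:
X(b, O) = -7 - 3*b (X(b, O) = 2 - (3 + b)*6/2 = 2 - (18 + 6*b)/2 = 2 + (-9 - 3*b) = -7 - 3*b)
l(B, M) = -4 - 2*M*(-5 + B) (l(B, M) = -4 + (M*(-5 + B))*(-2) = -4 - 2*M*(-5 + B))
(-570 + X(1, 27)) + l(2, -49) = (-570 + (-7 - 3*1)) + (-4 + 10*(-49) - 2*2*(-49)) = (-570 + (-7 - 3)) + (-4 - 490 + 196) = (-570 - 10) - 298 = -580 - 298 = -878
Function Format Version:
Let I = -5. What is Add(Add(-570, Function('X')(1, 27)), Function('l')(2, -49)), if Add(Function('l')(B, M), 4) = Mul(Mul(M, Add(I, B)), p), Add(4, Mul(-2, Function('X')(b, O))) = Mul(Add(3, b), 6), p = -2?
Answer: -878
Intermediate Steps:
Function('X')(b, O) = Add(-7, Mul(-3, b)) (Function('X')(b, O) = Add(2, Mul(Rational(-1, 2), Mul(Add(3, b), 6))) = Add(2, Mul(Rational(-1, 2), Add(18, Mul(6, b)))) = Add(2, Add(-9, Mul(-3, b))) = Add(-7, Mul(-3, b)))
Function('l')(B, M) = Add(-4, Mul(-2, M, Add(-5, B))) (Function('l')(B, M) = Add(-4, Mul(Mul(M, Add(-5, B)), -2)) = Add(-4, Mul(-2, M, Add(-5, B))))
Add(Add(-570, Function('X')(1, 27)), Function('l')(2, -49)) = Add(Add(-570, Add(-7, Mul(-3, 1))), Add(-4, Mul(10, -49), Mul(-2, 2, -49))) = Add(Add(-570, Add(-7, -3)), Add(-4, -490, 196)) = Add(Add(-570, -10), -298) = Add(-580, -298) = -878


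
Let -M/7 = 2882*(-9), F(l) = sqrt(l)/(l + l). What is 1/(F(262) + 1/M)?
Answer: -363132/62912617 + 125825238*sqrt(262)/62912617 ≈ 32.367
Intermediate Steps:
F(l) = 1/(2*sqrt(l)) (F(l) = sqrt(l)/((2*l)) = (1/(2*l))*sqrt(l) = 1/(2*sqrt(l)))
M = 181566 (M = -20174*(-9) = -7*(-25938) = 181566)
1/(F(262) + 1/M) = 1/(1/(2*sqrt(262)) + 1/181566) = 1/((sqrt(262)/262)/2 + 1/181566) = 1/(sqrt(262)/524 + 1/181566) = 1/(1/181566 + sqrt(262)/524)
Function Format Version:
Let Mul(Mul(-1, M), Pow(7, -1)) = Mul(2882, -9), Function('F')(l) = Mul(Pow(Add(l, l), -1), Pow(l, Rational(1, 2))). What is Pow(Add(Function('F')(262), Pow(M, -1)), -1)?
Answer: Add(Rational(-363132, 62912617), Mul(Rational(125825238, 62912617), Pow(262, Rational(1, 2)))) ≈ 32.367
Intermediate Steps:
Function('F')(l) = Mul(Rational(1, 2), Pow(l, Rational(-1, 2))) (Function('F')(l) = Mul(Pow(Mul(2, l), -1), Pow(l, Rational(1, 2))) = Mul(Mul(Rational(1, 2), Pow(l, -1)), Pow(l, Rational(1, 2))) = Mul(Rational(1, 2), Pow(l, Rational(-1, 2))))
M = 181566 (M = Mul(-7, Mul(2882, -9)) = Mul(-7, -25938) = 181566)
Pow(Add(Function('F')(262), Pow(M, -1)), -1) = Pow(Add(Mul(Rational(1, 2), Pow(262, Rational(-1, 2))), Pow(181566, -1)), -1) = Pow(Add(Mul(Rational(1, 2), Mul(Rational(1, 262), Pow(262, Rational(1, 2)))), Rational(1, 181566)), -1) = Pow(Add(Mul(Rational(1, 524), Pow(262, Rational(1, 2))), Rational(1, 181566)), -1) = Pow(Add(Rational(1, 181566), Mul(Rational(1, 524), Pow(262, Rational(1, 2)))), -1)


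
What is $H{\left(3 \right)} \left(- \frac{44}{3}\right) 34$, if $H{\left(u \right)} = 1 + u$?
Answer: $- \frac{5984}{3} \approx -1994.7$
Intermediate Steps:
$H{\left(3 \right)} \left(- \frac{44}{3}\right) 34 = \left(1 + 3\right) \left(- \frac{44}{3}\right) 34 = 4 \left(\left(-44\right) \frac{1}{3}\right) 34 = 4 \left(- \frac{44}{3}\right) 34 = \left(- \frac{176}{3}\right) 34 = - \frac{5984}{3}$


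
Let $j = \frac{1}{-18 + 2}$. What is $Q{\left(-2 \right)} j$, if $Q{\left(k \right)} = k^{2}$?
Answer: $- \frac{1}{4} \approx -0.25$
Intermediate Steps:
$j = - \frac{1}{16}$ ($j = \frac{1}{-16} = - \frac{1}{16} \approx -0.0625$)
$Q{\left(-2 \right)} j = \left(-2\right)^{2} \left(- \frac{1}{16}\right) = 4 \left(- \frac{1}{16}\right) = - \frac{1}{4}$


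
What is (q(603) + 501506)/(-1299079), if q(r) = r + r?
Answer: -502712/1299079 ≈ -0.38698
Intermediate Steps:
q(r) = 2*r
(q(603) + 501506)/(-1299079) = (2*603 + 501506)/(-1299079) = (1206 + 501506)*(-1/1299079) = 502712*(-1/1299079) = -502712/1299079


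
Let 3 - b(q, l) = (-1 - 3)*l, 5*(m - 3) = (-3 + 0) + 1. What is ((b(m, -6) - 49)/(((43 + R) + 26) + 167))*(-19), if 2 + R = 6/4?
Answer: 2660/471 ≈ 5.6476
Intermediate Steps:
m = 13/5 (m = 3 + ((-3 + 0) + 1)/5 = 3 + (-3 + 1)/5 = 3 + (⅕)*(-2) = 3 - ⅖ = 13/5 ≈ 2.6000)
R = -½ (R = -2 + 6/4 = -2 + 6*(¼) = -2 + 3/2 = -½ ≈ -0.50000)
b(q, l) = 3 + 4*l (b(q, l) = 3 - (-1 - 3)*l = 3 - (-4)*l = 3 + 4*l)
((b(m, -6) - 49)/(((43 + R) + 26) + 167))*(-19) = (((3 + 4*(-6)) - 49)/(((43 - ½) + 26) + 167))*(-19) = (((3 - 24) - 49)/((85/2 + 26) + 167))*(-19) = ((-21 - 49)/(137/2 + 167))*(-19) = -70/471/2*(-19) = -70*2/471*(-19) = -140/471*(-19) = 2660/471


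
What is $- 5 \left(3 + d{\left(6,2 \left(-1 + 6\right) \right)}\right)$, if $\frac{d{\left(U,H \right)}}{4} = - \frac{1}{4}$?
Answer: $-10$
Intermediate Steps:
$d{\left(U,H \right)} = -1$ ($d{\left(U,H \right)} = 4 \left(- \frac{1}{4}\right) = -1$)
$- 5 \left(3 + d{\left(6,2 \left(-1 + 6\right) \right)}\right) = - 5 \left(3 - 1\right) = \left(-5\right) 2 = -10$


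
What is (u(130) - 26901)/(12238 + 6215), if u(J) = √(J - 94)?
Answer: -8965/6151 ≈ -1.4575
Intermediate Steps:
u(J) = √(-94 + J)
(u(130) - 26901)/(12238 + 6215) = (√(-94 + 130) - 26901)/(12238 + 6215) = (√36 - 26901)/18453 = (6 - 26901)*(1/18453) = -26895*1/18453 = -8965/6151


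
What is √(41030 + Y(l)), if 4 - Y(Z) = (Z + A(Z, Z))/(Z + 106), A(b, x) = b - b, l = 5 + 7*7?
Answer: √16413465/20 ≈ 202.57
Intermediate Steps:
l = 54 (l = 5 + 49 = 54)
A(b, x) = 0
Y(Z) = 4 - Z/(106 + Z) (Y(Z) = 4 - (Z + 0)/(Z + 106) = 4 - Z/(106 + Z))
√(41030 + Y(l)) = √(41030 + (424 + 3*54)/(106 + 54)) = √(41030 + (424 + 162)/160) = √(41030 + (1/160)*586) = √(41030 + 293/80) = √(3282693/80) = √16413465/20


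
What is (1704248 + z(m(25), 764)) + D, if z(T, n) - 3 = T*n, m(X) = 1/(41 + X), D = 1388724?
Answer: 102068557/33 ≈ 3.0930e+6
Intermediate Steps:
z(T, n) = 3 + T*n
(1704248 + z(m(25), 764)) + D = (1704248 + (3 + 764/(41 + 25))) + 1388724 = (1704248 + (3 + 764/66)) + 1388724 = (1704248 + (3 + (1/66)*764)) + 1388724 = (1704248 + (3 + 382/33)) + 1388724 = (1704248 + 481/33) + 1388724 = 56240665/33 + 1388724 = 102068557/33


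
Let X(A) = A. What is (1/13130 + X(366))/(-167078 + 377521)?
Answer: 4805581/2763116590 ≈ 0.0017392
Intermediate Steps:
(1/13130 + X(366))/(-167078 + 377521) = (1/13130 + 366)/(-167078 + 377521) = (1/13130 + 366)/210443 = (4805581/13130)*(1/210443) = 4805581/2763116590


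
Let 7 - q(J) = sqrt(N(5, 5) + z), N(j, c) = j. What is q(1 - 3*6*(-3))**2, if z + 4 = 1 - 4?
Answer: (7 - I*sqrt(2))**2 ≈ 47.0 - 19.799*I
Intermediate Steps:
z = -7 (z = -4 + (1 - 4) = -4 - 3 = -7)
q(J) = 7 - I*sqrt(2) (q(J) = 7 - sqrt(5 - 7) = 7 - sqrt(-2) = 7 - I*sqrt(2))
q(1 - 3*6*(-3))**2 = (7 - I*sqrt(2))**2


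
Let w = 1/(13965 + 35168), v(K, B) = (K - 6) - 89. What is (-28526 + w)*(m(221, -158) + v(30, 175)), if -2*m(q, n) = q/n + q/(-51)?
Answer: 27518852457057/15526028 ≈ 1.7724e+6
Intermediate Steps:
v(K, B) = -95 + K (v(K, B) = (-6 + K) - 89 = -95 + K)
m(q, n) = q/102 - q/(2*n) (m(q, n) = -(q/n + q/(-51))/2 = -(q/n + q*(-1/51))/2 = -(q/n - q/51)/2 = -(-q/51 + q/n)/2 = q/102 - q/(2*n))
w = 1/49133 ≈ 2.0353e-5
(-28526 + w)*(m(221, -158) + v(30, 175)) = (-28526 + 1/49133)*((1/102)*221*(-51 - 158)/(-158) + (-95 + 30)) = -1401567957*((1/102)*221*(-1/158)*(-209) - 65)/49133 = -1401567957*(2717/948 - 65)/49133 = -1401567957/49133*(-58903/948) = 27518852457057/15526028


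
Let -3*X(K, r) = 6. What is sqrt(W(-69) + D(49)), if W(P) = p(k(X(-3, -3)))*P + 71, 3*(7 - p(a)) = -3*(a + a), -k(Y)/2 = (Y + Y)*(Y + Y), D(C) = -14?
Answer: sqrt(3990) ≈ 63.166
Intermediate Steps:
X(K, r) = -2 (X(K, r) = -1/3*6 = -2)
k(Y) = -8*Y**2 (k(Y) = -2*(Y + Y)*(Y + Y) = -2*2*Y*2*Y = -8*Y**2)
p(a) = 7 + 2*a (p(a) = 7 - (-1)*(a + a) = 7 - (-1)*2*a = 7 - (-2)*a = 7 + 2*a)
W(P) = 71 - 57*P (W(P) = (7 + 2*(-8*(-2)**2))*P + 71 = (7 + 2*(-8*4))*P + 71 = (7 + 2*(-32))*P + 71 = (7 - 64)*P + 71 = -57*P + 71 = 71 - 57*P)
sqrt(W(-69) + D(49)) = sqrt((71 - 57*(-69)) - 14) = sqrt((71 + 3933) - 14) = sqrt(4004 - 14) = sqrt(3990)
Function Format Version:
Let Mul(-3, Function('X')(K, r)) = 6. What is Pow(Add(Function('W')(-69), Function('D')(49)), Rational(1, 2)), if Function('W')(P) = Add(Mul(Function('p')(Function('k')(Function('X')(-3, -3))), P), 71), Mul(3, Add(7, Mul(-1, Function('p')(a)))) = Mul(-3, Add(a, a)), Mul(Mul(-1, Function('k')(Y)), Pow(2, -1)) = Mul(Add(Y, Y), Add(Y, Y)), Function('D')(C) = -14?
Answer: Pow(3990, Rational(1, 2)) ≈ 63.166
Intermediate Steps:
Function('X')(K, r) = -2 (Function('X')(K, r) = Mul(Rational(-1, 3), 6) = -2)
Function('k')(Y) = Mul(-8, Pow(Y, 2)) (Function('k')(Y) = Mul(-2, Mul(Add(Y, Y), Add(Y, Y))) = Mul(-2, Mul(Mul(2, Y), Mul(2, Y))) = Mul(-2, Mul(4, Pow(Y, 2))) = Mul(-8, Pow(Y, 2)))
Function('p')(a) = Add(7, Mul(2, a)) (Function('p')(a) = Add(7, Mul(Rational(-1, 3), Mul(-3, Add(a, a)))) = Add(7, Mul(Rational(-1, 3), Mul(-3, Mul(2, a)))) = Add(7, Mul(Rational(-1, 3), Mul(-6, a))) = Add(7, Mul(2, a)))
Function('W')(P) = Add(71, Mul(-57, P)) (Function('W')(P) = Add(Mul(Add(7, Mul(2, Mul(-8, Pow(-2, 2)))), P), 71) = Add(Mul(Add(7, Mul(2, Mul(-8, 4))), P), 71) = Add(Mul(Add(7, Mul(2, -32)), P), 71) = Add(Mul(Add(7, -64), P), 71) = Add(Mul(-57, P), 71) = Add(71, Mul(-57, P)))
Pow(Add(Function('W')(-69), Function('D')(49)), Rational(1, 2)) = Pow(Add(Add(71, Mul(-57, -69)), -14), Rational(1, 2)) = Pow(Add(Add(71, 3933), -14), Rational(1, 2)) = Pow(Add(4004, -14), Rational(1, 2)) = Pow(3990, Rational(1, 2))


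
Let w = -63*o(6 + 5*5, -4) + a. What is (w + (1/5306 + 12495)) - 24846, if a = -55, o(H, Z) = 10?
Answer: -69169015/5306 ≈ -13036.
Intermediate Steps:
w = -685 (w = -63*10 - 55 = -630 - 55 = -685)
(w + (1/5306 + 12495)) - 24846 = (-685 + (1/5306 + 12495)) - 24846 = (-685 + 66298471/5306) - 24846 = 62663861/5306 - 24846 = -69169015/5306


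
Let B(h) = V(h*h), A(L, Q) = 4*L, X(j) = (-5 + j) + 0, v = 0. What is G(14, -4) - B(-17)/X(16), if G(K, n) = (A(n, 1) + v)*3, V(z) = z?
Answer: -817/11 ≈ -74.273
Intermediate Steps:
X(j) = -5 + j
G(K, n) = 12*n (G(K, n) = (4*n + 0)*3 = (4*n)*3 = 12*n)
B(h) = h**2 (B(h) = h*h = h**2)
G(14, -4) - B(-17)/X(16) = 12*(-4) - (-17)**2/(-5 + 16) = -48 - 289/11 = -817/11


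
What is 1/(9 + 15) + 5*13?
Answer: 1561/24 ≈ 65.042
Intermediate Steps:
1/(9 + 15) + 5*13 = 1/24 + 65 = 1561/24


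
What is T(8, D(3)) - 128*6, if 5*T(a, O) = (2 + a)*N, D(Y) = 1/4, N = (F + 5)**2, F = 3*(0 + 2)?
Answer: -526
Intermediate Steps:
F = 6 (F = 3*2 = 6)
N = 121 (N = (6 + 5)**2 = 11**2 = 121)
D(Y) = 1/4
T(a, O) = 242/5 + 121*a/5 (T(a, O) = ((2 + a)*121)/5 = (242 + 121*a)/5 = 242/5 + 121*a/5)
T(8, D(3)) - 128*6 = (242/5 + (121/5)*8) - 128*6 = (242/5 + 968/5) - 32*24 = 242 - 768 = -526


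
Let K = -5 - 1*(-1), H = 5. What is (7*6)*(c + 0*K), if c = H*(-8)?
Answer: -1680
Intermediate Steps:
c = -40 (c = 5*(-8) = -40)
K = -4 (K = -5 + 1 = -4)
(7*6)*(c + 0*K) = (7*6)*(-40 + 0*(-4)) = 42*(-40 + 0) = 42*(-40) = -1680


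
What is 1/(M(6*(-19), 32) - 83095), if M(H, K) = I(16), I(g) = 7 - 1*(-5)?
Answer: -1/83083 ≈ -1.2036e-5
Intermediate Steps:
I(g) = 12 (I(g) = 7 + 5 = 12)
M(H, K) = 12
1/(M(6*(-19), 32) - 83095) = 1/(12 - 83095) = 1/(-83083) = -1/83083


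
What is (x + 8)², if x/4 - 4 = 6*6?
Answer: 28224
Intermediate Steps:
x = 160 (x = 16 + 4*(6*6) = 16 + 4*36 = 16 + 144 = 160)
(x + 8)² = (160 + 8)² = 168² = 28224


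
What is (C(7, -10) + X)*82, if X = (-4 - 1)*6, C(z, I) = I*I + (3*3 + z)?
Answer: 7052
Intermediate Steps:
C(z, I) = 9 + z + I² (C(z, I) = I² + (9 + z) = 9 + z + I²)
X = -30 (X = -5*6 = -30)
(C(7, -10) + X)*82 = ((9 + 7 + (-10)²) - 30)*82 = ((9 + 7 + 100) - 30)*82 = (116 - 30)*82 = 86*82 = 7052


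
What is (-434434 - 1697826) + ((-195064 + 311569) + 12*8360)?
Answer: -1915435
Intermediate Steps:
(-434434 - 1697826) + ((-195064 + 311569) + 12*8360) = -2132260 + (116505 + 100320) = -2132260 + 216825 = -1915435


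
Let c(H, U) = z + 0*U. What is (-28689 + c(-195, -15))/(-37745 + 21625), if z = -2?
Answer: 2207/1240 ≈ 1.7798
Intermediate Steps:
c(H, U) = -2 (c(H, U) = -2 + 0*U = -2 + 0 = -2)
(-28689 + c(-195, -15))/(-37745 + 21625) = (-28689 - 2)/(-37745 + 21625) = -28691/(-16120) = -28691*(-1/16120) = 2207/1240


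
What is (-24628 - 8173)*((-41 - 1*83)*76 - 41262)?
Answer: 1662551486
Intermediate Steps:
(-24628 - 8173)*((-41 - 1*83)*76 - 41262) = -32801*((-41 - 83)*76 - 41262) = -32801*(-124*76 - 41262) = -32801*(-9424 - 41262) = -32801*(-50686) = 1662551486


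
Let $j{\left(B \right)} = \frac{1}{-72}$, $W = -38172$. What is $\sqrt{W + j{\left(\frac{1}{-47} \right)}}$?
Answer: $\frac{i \sqrt{5496770}}{12} \approx 195.38 i$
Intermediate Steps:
$j{\left(B \right)} = - \frac{1}{72}$
$\sqrt{W + j{\left(\frac{1}{-47} \right)}} = \sqrt{-38172 - \frac{1}{72}} = \sqrt{- \frac{2748385}{72}} = \frac{i \sqrt{5496770}}{12}$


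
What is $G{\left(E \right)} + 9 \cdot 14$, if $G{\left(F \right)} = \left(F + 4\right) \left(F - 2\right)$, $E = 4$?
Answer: $142$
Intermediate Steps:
$G{\left(F \right)} = \left(-2 + F\right) \left(4 + F\right)$ ($G{\left(F \right)} = \left(4 + F\right) \left(-2 + F\right) = \left(-2 + F\right) \left(4 + F\right)$)
$G{\left(E \right)} + 9 \cdot 14 = \left(-8 + 4^{2} + 2 \cdot 4\right) + 9 \cdot 14 = \left(-8 + 16 + 8\right) + 126 = 16 + 126 = 142$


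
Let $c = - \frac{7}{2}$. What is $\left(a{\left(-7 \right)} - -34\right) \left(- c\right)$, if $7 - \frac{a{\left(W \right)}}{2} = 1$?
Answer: $161$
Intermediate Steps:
$a{\left(W \right)} = 12$ ($a{\left(W \right)} = 14 - 2 = 12$)
$c = - \frac{7}{2}$ ($c = \left(-7\right) \frac{1}{2} = - \frac{7}{2} \approx -3.5$)
$\left(a{\left(-7 \right)} - -34\right) \left(- c\right) = \left(12 - -34\right) \left(\left(-1\right) \left(- \frac{7}{2}\right)\right) = \left(12 + \left(-29 + 63\right)\right) \frac{7}{2} = \left(12 + 34\right) \frac{7}{2} = 46 \cdot \frac{7}{2} = 161$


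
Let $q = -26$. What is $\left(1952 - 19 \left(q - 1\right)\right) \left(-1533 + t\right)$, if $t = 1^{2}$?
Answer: $-3776380$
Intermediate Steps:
$t = 1$
$\left(1952 - 19 \left(q - 1\right)\right) \left(-1533 + t\right) = \left(1952 - 19 \left(-26 - 1\right)\right) \left(-1533 + 1\right) = \left(1952 - -513\right) \left(-1532\right) = \left(1952 + 513\right) \left(-1532\right) = 2465 \left(-1532\right) = -3776380$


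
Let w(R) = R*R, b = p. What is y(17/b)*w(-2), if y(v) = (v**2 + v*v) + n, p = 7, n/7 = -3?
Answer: -1804/49 ≈ -36.816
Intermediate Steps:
n = -21 (n = 7*(-3) = -21)
b = 7
w(R) = R**2
y(v) = -21 + 2*v**2 (y(v) = (v**2 + v*v) - 21 = (v**2 + v**2) - 21 = 2*v**2 - 21 = -21 + 2*v**2)
y(17/b)*w(-2) = (-21 + 2*(17/7)**2)*(-2)**2 = (-21 + 2*(17*(1/7))**2)*4 = (-21 + 2*(17/7)**2)*4 = (-21 + 2*(289/49))*4 = (-21 + 578/49)*4 = -451/49*4 = -1804/49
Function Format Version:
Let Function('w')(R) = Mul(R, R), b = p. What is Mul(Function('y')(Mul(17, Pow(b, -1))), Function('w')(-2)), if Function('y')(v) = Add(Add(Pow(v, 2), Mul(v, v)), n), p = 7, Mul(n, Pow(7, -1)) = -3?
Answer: Rational(-1804, 49) ≈ -36.816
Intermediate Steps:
n = -21 (n = Mul(7, -3) = -21)
b = 7
Function('w')(R) = Pow(R, 2)
Function('y')(v) = Add(-21, Mul(2, Pow(v, 2))) (Function('y')(v) = Add(Add(Pow(v, 2), Mul(v, v)), -21) = Add(Add(Pow(v, 2), Pow(v, 2)), -21) = Add(Mul(2, Pow(v, 2)), -21) = Add(-21, Mul(2, Pow(v, 2))))
Mul(Function('y')(Mul(17, Pow(b, -1))), Function('w')(-2)) = Mul(Add(-21, Mul(2, Pow(Mul(17, Pow(7, -1)), 2))), Pow(-2, 2)) = Mul(Add(-21, Mul(2, Pow(Mul(17, Rational(1, 7)), 2))), 4) = Mul(Add(-21, Mul(2, Pow(Rational(17, 7), 2))), 4) = Mul(Add(-21, Mul(2, Rational(289, 49))), 4) = Mul(Add(-21, Rational(578, 49)), 4) = Mul(Rational(-451, 49), 4) = Rational(-1804, 49)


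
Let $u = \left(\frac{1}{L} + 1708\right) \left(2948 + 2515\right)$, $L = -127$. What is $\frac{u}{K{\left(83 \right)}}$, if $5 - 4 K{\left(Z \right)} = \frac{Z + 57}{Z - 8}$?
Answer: $\frac{71100398700}{5969} \approx 1.1912 \cdot 10^{7}$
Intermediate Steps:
$K{\left(Z \right)} = \frac{5}{4} - \frac{57 + Z}{4 \left(-8 + Z\right)}$ ($K{\left(Z \right)} = \frac{5}{4} - \frac{\left(Z + 57\right) \frac{1}{Z - 8}}{4} = \frac{5}{4} - \frac{\left(57 + Z\right) \frac{1}{-8 + Z}}{4} = \frac{5}{4} - \frac{\frac{1}{-8 + Z} \left(57 + Z\right)}{4} = \frac{5}{4} - \frac{57 + Z}{4 \left(-8 + Z\right)}$)
$u = \frac{1185006645}{127}$ ($u = \left(\frac{1}{-127} + 1708\right) \left(2948 + 2515\right) = \left(- \frac{1}{127} + 1708\right) 5463 = \frac{216915}{127} \cdot 5463 = \frac{1185006645}{127} \approx 9.3308 \cdot 10^{6}$)
$\frac{u}{K{\left(83 \right)}} = \frac{1185006645}{127 \frac{- \frac{97}{4} + 83}{-8 + 83}} = \frac{1185006645}{127 \cdot \frac{1}{75} \cdot \frac{235}{4}} = \frac{1185006645}{127 \cdot \frac{47}{60}} = \frac{1185006645}{127} \cdot \frac{60}{47} = \frac{71100398700}{5969}$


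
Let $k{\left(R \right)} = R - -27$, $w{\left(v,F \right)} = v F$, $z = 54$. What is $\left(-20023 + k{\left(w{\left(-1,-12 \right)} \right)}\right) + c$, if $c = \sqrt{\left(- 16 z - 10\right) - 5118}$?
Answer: $-19984 + 2 i \sqrt{1498} \approx -19984.0 + 77.408 i$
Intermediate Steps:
$w{\left(v,F \right)} = F v$
$k{\left(R \right)} = 27 + R$ ($k{\left(R \right)} = R + 27 = 27 + R$)
$c = 2 i \sqrt{1498}$ ($c = \sqrt{\left(\left(-16\right) 54 - 10\right) - 5118} = \sqrt{\left(-864 - 10\right) - 5118} = \sqrt{-874 - 5118} = \sqrt{-5992} = 2 i \sqrt{1498} \approx 77.408 i$)
$\left(-20023 + k{\left(w{\left(-1,-12 \right)} \right)}\right) + c = \left(-20023 + \left(27 - -12\right)\right) + 2 i \sqrt{1498} = \left(-20023 + \left(27 + 12\right)\right) + 2 i \sqrt{1498} = \left(-20023 + 39\right) + 2 i \sqrt{1498} = -19984 + 2 i \sqrt{1498}$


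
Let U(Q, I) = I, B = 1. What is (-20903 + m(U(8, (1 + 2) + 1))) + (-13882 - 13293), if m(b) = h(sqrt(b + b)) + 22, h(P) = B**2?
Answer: -48055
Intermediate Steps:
h(P) = 1 (h(P) = 1**2 = 1)
m(b) = 23 (m(b) = 1 + 22 = 23)
(-20903 + m(U(8, (1 + 2) + 1))) + (-13882 - 13293) = (-20903 + 23) + (-13882 - 13293) = -20880 - 27175 = -48055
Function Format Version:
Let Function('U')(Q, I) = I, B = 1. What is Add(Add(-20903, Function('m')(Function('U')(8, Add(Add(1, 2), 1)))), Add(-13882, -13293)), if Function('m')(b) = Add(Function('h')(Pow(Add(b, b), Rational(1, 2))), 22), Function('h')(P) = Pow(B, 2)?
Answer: -48055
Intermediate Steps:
Function('h')(P) = 1 (Function('h')(P) = Pow(1, 2) = 1)
Function('m')(b) = 23 (Function('m')(b) = Add(1, 22) = 23)
Add(Add(-20903, Function('m')(Function('U')(8, Add(Add(1, 2), 1)))), Add(-13882, -13293)) = Add(Add(-20903, 23), Add(-13882, -13293)) = Add(-20880, -27175) = -48055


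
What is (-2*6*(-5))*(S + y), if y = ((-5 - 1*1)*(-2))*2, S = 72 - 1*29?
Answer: 4020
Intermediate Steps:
S = 43 (S = 72 - 29 = 43)
y = 24 (y = ((-5 - 1)*(-2))*2 = -6*(-2)*2 = 12*2 = 24)
(-2*6*(-5))*(S + y) = (-2*6*(-5))*(43 + 24) = -12*(-5)*67 = 60*67 = 4020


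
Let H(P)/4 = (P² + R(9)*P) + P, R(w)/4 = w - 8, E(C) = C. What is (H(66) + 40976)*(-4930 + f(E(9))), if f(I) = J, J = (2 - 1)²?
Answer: -294359880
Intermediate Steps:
R(w) = -32 + 4*w (R(w) = 4*(w - 8) = 4*(-8 + w) = -32 + 4*w)
J = 1 (J = 1² = 1)
f(I) = 1
H(P) = 4*P² + 20*P (H(P) = 4*((P² + (-32 + 4*9)*P) + P) = 4*((P² + (-32 + 36)*P) + P) = 4*((P² + 4*P) + P) = 4*(P² + 5*P) = 4*P² + 20*P)
(H(66) + 40976)*(-4930 + f(E(9))) = (4*66*(5 + 66) + 40976)*(-4930 + 1) = (4*66*71 + 40976)*(-4929) = (18744 + 40976)*(-4929) = 59720*(-4929) = -294359880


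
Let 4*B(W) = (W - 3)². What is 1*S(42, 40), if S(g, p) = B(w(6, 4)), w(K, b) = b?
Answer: ¼ ≈ 0.25000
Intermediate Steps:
B(W) = (-3 + W)²/4 (B(W) = (W - 3)²/4 = (-3 + W)²/4)
S(g, p) = ¼ (S(g, p) = (-3 + 4)²/4 = (¼)*1² = (¼)*1 = ¼)
1*S(42, 40) = 1*(¼) = ¼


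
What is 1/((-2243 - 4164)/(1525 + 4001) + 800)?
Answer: 5526/4414393 ≈ 0.0012518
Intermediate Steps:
1/((-2243 - 4164)/(1525 + 4001) + 800) = 1/(-6407/5526 + 800) = 1/(4414393/5526) = 5526/4414393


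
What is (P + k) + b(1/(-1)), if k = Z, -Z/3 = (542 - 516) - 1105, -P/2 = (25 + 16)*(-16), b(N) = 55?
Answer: 4604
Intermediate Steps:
P = 1312 (P = -2*(25 + 16)*(-16) = -82*(-16) = -2*(-656) = 1312)
Z = 3237 (Z = -3*((542 - 516) - 1105) = -3*(26 - 1105) = -3*(-1079) = 3237)
k = 3237
(P + k) + b(1/(-1)) = (1312 + 3237) + 55 = 4549 + 55 = 4604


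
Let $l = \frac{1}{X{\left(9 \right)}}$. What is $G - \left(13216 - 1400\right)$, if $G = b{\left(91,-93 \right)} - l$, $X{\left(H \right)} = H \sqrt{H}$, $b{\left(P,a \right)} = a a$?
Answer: $- \frac{85510}{27} \approx -3167.0$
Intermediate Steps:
$b{\left(P,a \right)} = a^{2}$
$X{\left(H \right)} = H^{\frac{3}{2}}$
$l = \frac{1}{27}$ ($l = \frac{1}{9^{\frac{3}{2}}} = \frac{1}{27} \approx 0.037037$)
$G = \frac{233522}{27}$ ($G = \left(-93\right)^{2} - \frac{1}{27} = 8649 - \frac{1}{27} = \frac{233522}{27} \approx 8649.0$)
$G - \left(13216 - 1400\right) = \frac{233522}{27} - \left(13216 - 1400\right) = \frac{233522}{27} - 11816 = - \frac{85510}{27}$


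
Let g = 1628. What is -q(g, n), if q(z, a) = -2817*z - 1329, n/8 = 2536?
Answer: 4587405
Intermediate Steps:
n = 20288 (n = 8*2536 = 20288)
q(z, a) = -1329 - 2817*z
-q(g, n) = -(-1329 - 2817*1628) = -(-1329 - 4586076) = -1*(-4587405) = 4587405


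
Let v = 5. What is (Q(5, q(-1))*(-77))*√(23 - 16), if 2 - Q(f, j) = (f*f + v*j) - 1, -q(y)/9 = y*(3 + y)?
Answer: 8624*√7 ≈ 22817.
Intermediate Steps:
q(y) = -9*y*(3 + y)
Q(f, j) = 3 - f² - 5*j (Q(f, j) = 2 - ((f*f + 5*j) - 1) = 2 - ((f² + 5*j) - 1) = 2 - (-1 + f² + 5*j) = 2 + (1 - f² - 5*j) = 3 - f² - 5*j)
(Q(5, q(-1))*(-77))*√(23 - 16) = ((3 - 1*5² - (-45)*(-1)*(3 - 1))*(-77))*√(23 - 16) = ((3 - 1*25 - (-45)*(-1)*2)*(-77))*√7 = ((3 - 25 - 5*18)*(-77))*√7 = ((3 - 25 - 90)*(-77))*√7 = (-112*(-77))*√7 = 8624*√7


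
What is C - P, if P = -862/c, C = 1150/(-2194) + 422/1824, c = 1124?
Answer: 133285819/281130384 ≈ 0.47411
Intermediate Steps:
C = -292933/1000464 (C = 1150*(-1/2194) + 422*(1/1824) = -575/1097 + 211/912 = -292933/1000464 ≈ -0.29280)
P = -431/562 (P = -862/1124 = -862*1/1124 = -431/562 ≈ -0.76690)
C - P = -292933/1000464 - 1*(-431/562) = -292933/1000464 + 431/562 = 133285819/281130384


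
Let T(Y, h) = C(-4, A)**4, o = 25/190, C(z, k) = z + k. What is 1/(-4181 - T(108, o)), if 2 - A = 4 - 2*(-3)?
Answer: -1/24917 ≈ -4.0133e-5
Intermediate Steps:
A = -8 (A = 2 - (4 - 2*(-3)) = 2 - (4 + 6) = 2 - 1*10 = 2 - 10 = -8)
C(z, k) = k + z
o = 5/38 (o = 25*(1/190) = 5/38 ≈ 0.13158)
T(Y, h) = 20736 (T(Y, h) = (-8 - 4)**4 = (-12)**4 = 20736)
1/(-4181 - T(108, o)) = 1/(-4181 - 1*20736) = 1/(-4181 - 20736) = 1/(-24917) = -1/24917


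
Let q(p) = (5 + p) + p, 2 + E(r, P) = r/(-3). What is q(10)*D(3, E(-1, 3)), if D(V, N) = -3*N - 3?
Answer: 50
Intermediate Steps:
E(r, P) = -2 - r/3 (E(r, P) = -2 + r/(-3) = -2 + r*(-⅓) = -2 - r/3)
D(V, N) = -3 - 3*N
q(p) = 5 + 2*p
q(10)*D(3, E(-1, 3)) = (5 + 2*10)*(-3 - 3*(-2 - ⅓*(-1))) = (5 + 20)*(-3 - 3*(-2 + ⅓)) = 25*(-3 - 3*(-5/3)) = 25*(-3 + 5) = 25*2 = 50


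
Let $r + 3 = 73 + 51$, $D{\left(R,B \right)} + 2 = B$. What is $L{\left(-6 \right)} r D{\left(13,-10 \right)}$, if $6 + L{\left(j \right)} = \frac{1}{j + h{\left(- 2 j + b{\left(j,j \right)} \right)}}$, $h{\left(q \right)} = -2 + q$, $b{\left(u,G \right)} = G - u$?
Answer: $8349$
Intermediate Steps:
$D{\left(R,B \right)} = -2 + B$
$r = 121$ ($r = -3 + \left(73 + 51\right) = -3 + 124 = 121$)
$L{\left(j \right)} = -6 + \frac{1}{-2 - j}$ ($L{\left(j \right)} = -6 + \frac{1}{j + \left(-2 + \left(- 2 j + \left(j - j\right)\right)\right)} = -6 + \frac{1}{j + \left(-2 + \left(- 2 j + 0\right)\right)} = -6 + \frac{1}{j - \left(2 + 2 j\right)} = -6 + \frac{1}{-2 - j}$)
$L{\left(-6 \right)} r D{\left(13,-10 \right)} = \frac{13 + 6 \left(-6\right)}{-2 - -6} \cdot 121 \left(-2 - 10\right) = \frac{13 - 36}{-2 + 6} \cdot 121 \left(-12\right) = \frac{1}{4} \left(-23\right) 121 \left(-12\right) = \left(- \frac{23}{4}\right) 121 \left(-12\right) = \left(- \frac{2783}{4}\right) \left(-12\right) = 8349$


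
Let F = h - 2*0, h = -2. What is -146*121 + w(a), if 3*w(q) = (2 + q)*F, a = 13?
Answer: -17676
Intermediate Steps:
F = -2 (F = -2 - 2*0 = -2 + 0 = -2)
w(q) = -4/3 - 2*q/3 (w(q) = ((2 + q)*(-2))/3 = (-4 - 2*q)/3 = -4/3 - 2*q/3)
-146*121 + w(a) = -146*121 + (-4/3 - 2/3*13) = -17666 + (-4/3 - 26/3) = -17666 - 10 = -17676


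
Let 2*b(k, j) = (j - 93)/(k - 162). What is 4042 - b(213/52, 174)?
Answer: 11063656/2737 ≈ 4042.3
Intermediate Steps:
b(k, j) = (-93 + j)/(2*(-162 + k)) (b(k, j) = ((j - 93)/(k - 162))/2 = ((-93 + j)/(-162 + k))/2 = (-93 + j)/(2*(-162 + k)))
4042 - b(213/52, 174) = 4042 - (-93 + 174)/(2*(-162 + 213/52)) = 4042 - 81/(2*(-162 + 213*(1/52))) = 4042 - 81/(2*(-162 + 213/52)) = 4042 - 81/(2*(-8211/52)) = 4042 - (-52)*81/(2*8211) = 4042 - 1*(-702/2737) = 4042 + 702/2737 = 11063656/2737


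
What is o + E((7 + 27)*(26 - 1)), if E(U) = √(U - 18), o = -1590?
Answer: -1590 + 8*√13 ≈ -1561.2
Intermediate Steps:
E(U) = √(-18 + U)
o + E((7 + 27)*(26 - 1)) = -1590 + √(-18 + (7 + 27)*(26 - 1)) = -1590 + √(-18 + 34*25) = -1590 + √(-18 + 850) = -1590 + √832 = -1590 + 8*√13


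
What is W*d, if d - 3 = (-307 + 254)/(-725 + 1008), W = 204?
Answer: 162384/283 ≈ 573.79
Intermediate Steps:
d = 796/283 (d = 3 + (-307 + 254)/(-725 + 1008) = 3 - 53/283 = 796/283 ≈ 2.8127)
W*d = 204*(796/283) = 162384/283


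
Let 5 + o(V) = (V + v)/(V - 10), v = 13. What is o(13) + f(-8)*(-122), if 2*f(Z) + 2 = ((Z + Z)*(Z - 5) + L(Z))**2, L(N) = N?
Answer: -7319623/3 ≈ -2.4399e+6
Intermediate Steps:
f(Z) = -1 + (Z + 2*Z*(-5 + Z))**2/2 (f(Z) = -1 + ((Z + Z)*(Z - 5) + Z)**2/2 = -1 + ((2*Z)*(-5 + Z) + Z)**2/2 = -1 + (2*Z*(-5 + Z) + Z)**2/2 = -1 + (Z + 2*Z*(-5 + Z))**2/2)
o(V) = -5 + (13 + V)/(-10 + V) (o(V) = -5 + (V + 13)/(V - 10) = -5 + (13 + V)/(-10 + V))
o(13) + f(-8)*(-122) = (63 - 4*13)/(-10 + 13) + (-1 + (1/2)*(-8)**2*(-9 + 2*(-8))**2)*(-122) = (63 - 52)/3 + (-1 + (1/2)*64*(-9 - 16)**2)*(-122) = (1/3)*11 + (-1 + (1/2)*64*(-25)**2)*(-122) = 11/3 + (-1 + (1/2)*64*625)*(-122) = 11/3 + (-1 + 20000)*(-122) = 11/3 + 19999*(-122) = 11/3 - 2439878 = -7319623/3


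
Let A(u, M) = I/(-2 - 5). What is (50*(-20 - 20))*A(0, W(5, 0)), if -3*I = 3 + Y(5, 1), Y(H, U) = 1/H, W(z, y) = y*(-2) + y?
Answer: -6400/21 ≈ -304.76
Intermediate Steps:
W(z, y) = -y (W(z, y) = -2*y + y = -y)
Y(H, U) = 1/H
I = -16/15 (I = -(3 + 1/5)/3 = -(3 + ⅕)/3 = -⅓*16/5 = -16/15 ≈ -1.0667)
A(u, M) = 16/105 (A(u, M) = -16/(15*(-2 - 5)) = -16/15/(-7) = -16/15*(-⅐) = 16/105)
(50*(-20 - 20))*A(0, W(5, 0)) = (50*(-20 - 20))*(16/105) = (50*(-40))*(16/105) = -2000*16/105 = -6400/21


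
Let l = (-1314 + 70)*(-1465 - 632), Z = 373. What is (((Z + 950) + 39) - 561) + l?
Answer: 2609469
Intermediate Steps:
l = 2608668 (l = -1244*(-2097) = 2608668)
(((Z + 950) + 39) - 561) + l = (((373 + 950) + 39) - 561) + 2608668 = ((1323 + 39) - 561) + 2608668 = (1362 - 561) + 2608668 = 801 + 2608668 = 2609469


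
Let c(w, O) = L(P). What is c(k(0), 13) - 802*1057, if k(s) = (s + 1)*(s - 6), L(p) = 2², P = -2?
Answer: -847710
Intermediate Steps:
L(p) = 4
k(s) = (1 + s)*(-6 + s)
c(w, O) = 4
c(k(0), 13) - 802*1057 = 4 - 802*1057 = 4 - 847714 = -847710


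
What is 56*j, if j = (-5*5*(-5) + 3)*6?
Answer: 43008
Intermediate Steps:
j = 768 (j = (-25*(-5) + 3)*6 = (125 + 3)*6 = 128*6 = 768)
56*j = 56*768 = 43008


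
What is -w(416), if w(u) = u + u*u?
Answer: -173472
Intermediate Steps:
w(u) = u + u²
-w(416) = -416*(1 + 416) = -416*417 = -1*173472 = -173472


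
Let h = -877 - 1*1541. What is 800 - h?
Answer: 3218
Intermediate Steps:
h = -2418 (h = -877 - 1541 = -2418)
800 - h = 800 - 1*(-2418) = 800 + 2418 = 3218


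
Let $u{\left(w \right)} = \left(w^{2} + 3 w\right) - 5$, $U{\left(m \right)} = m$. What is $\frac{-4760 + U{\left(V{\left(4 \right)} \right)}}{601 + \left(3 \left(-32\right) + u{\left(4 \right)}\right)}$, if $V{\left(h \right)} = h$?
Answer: $- \frac{1189}{132} \approx -9.0076$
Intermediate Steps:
$u{\left(w \right)} = -5 + w^{2} + 3 w$
$\frac{-4760 + U{\left(V{\left(4 \right)} \right)}}{601 + \left(3 \left(-32\right) + u{\left(4 \right)}\right)} = \frac{-4760 + 4}{601 + \left(3 \left(-32\right) + \left(-5 + 4^{2} + 3 \cdot 4\right)\right)} = - \frac{4756}{601 + \left(-96 + \left(-5 + 16 + 12\right)\right)} = - \frac{4756}{601 + \left(-96 + 23\right)} = - \frac{4756}{601 - 73} = - \frac{4756}{528} = \left(-4756\right) \frac{1}{528} = - \frac{1189}{132}$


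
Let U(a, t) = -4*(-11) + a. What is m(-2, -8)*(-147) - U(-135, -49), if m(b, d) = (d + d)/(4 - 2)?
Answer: 1267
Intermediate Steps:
m(b, d) = d (m(b, d) = (2*d)/2 = (2*d)*(1/2) = d)
U(a, t) = 44 + a
m(-2, -8)*(-147) - U(-135, -49) = -8*(-147) - (44 - 135) = 1176 - 1*(-91) = 1176 + 91 = 1267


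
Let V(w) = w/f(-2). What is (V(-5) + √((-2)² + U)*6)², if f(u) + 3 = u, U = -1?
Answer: 109 + 12*√3 ≈ 129.78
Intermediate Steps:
f(u) = -3 + u
V(w) = -w/5 (V(w) = w/(-3 - 2) = w/(-5) = w*(-⅕) = -w/5)
(V(-5) + √((-2)² + U)*6)² = (-⅕*(-5) + √((-2)² - 1)*6)² = (1 + √(4 - 1)*6)² = (1 + √3*6)² = (1 + 6*√3)²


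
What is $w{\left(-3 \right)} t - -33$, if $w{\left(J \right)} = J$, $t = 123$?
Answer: $-336$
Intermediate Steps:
$w{\left(-3 \right)} t - -33 = \left(-3\right) 123 - -33 = -369 + \left(40 - 7\right) = -369 + 33 = -336$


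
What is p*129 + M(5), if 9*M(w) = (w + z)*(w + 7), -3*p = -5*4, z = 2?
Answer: 2608/3 ≈ 869.33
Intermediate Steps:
p = 20/3 (p = -(-5)*4/3 = -⅓*(-20) = 20/3 ≈ 6.6667)
M(w) = (2 + w)*(7 + w)/9 (M(w) = ((w + 2)*(w + 7))/9 = ((2 + w)*(7 + w))/9 = (2 + w)*(7 + w)/9)
p*129 + M(5) = (20/3)*129 + (14/9 + 5 + (⅑)*5²) = 860 + (14/9 + 5 + (⅑)*25) = 860 + (14/9 + 5 + 25/9) = 860 + 28/3 = 2608/3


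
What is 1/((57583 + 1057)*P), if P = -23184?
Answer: -1/1359509760 ≈ -7.3556e-10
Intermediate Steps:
1/((57583 + 1057)*P) = 1/((57583 + 1057)*(-23184)) = -1/23184/58640 = (1/58640)*(-1/23184) = -1/1359509760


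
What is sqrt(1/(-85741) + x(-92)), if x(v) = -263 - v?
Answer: 4*I*sqrt(78569365537)/85741 ≈ 13.077*I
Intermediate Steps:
sqrt(1/(-85741) + x(-92)) = sqrt(1/(-85741) + (-263 - 1*(-92))) = sqrt(-1/85741 + (-263 + 92)) = sqrt(-1/85741 - 171) = sqrt(-14661712/85741) = 4*I*sqrt(78569365537)/85741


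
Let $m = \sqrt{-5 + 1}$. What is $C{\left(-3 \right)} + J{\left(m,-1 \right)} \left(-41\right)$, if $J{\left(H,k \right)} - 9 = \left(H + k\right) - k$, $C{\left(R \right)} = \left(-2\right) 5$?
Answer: $-379 - 82 i \approx -379.0 - 82.0 i$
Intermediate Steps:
$C{\left(R \right)} = -10$
$m = 2 i$ ($m = \sqrt{-4} = 2 i \approx 2.0 i$)
$J{\left(H,k \right)} = 9 + H$ ($J{\left(H,k \right)} = 9 + \left(\left(H + k\right) - k\right) = 9 + H$)
$C{\left(-3 \right)} + J{\left(m,-1 \right)} \left(-41\right) = -10 + \left(9 + 2 i\right) \left(-41\right) = -10 - \left(369 + 82 i\right) = -379 - 82 i$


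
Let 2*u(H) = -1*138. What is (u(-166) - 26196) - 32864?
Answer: -59129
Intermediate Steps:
u(H) = -69 (u(H) = (-1*138)/2 = (½)*(-138) = -69)
(u(-166) - 26196) - 32864 = (-69 - 26196) - 32864 = -26265 - 32864 = -59129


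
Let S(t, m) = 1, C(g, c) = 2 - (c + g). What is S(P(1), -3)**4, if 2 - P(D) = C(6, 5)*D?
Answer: 1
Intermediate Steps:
C(g, c) = 2 - c - g (C(g, c) = 2 + (-c - g) = 2 - c - g)
P(D) = 2 + 9*D (P(D) = 2 - (2 - 1*5 - 1*6)*D = 2 - (2 - 5 - 6)*D = 2 - (-9)*D = 2 + 9*D)
S(P(1), -3)**4 = 1**4 = 1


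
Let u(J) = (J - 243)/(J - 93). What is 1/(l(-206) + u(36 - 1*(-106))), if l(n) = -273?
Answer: -49/13478 ≈ -0.0036356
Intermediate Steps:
u(J) = (-243 + J)/(-93 + J)
1/(l(-206) + u(36 - 1*(-106))) = 1/(-273 + (-243 + (36 - 1*(-106)))/(-93 + (36 - 1*(-106)))) = 1/(-273 + (-243 + (36 + 106))/(-93 + (36 + 106))) = 1/(-273 + (-243 + 142)/(-93 + 142)) = 1/(-273 - 101/49) = 1/(-13478/49) = -49/13478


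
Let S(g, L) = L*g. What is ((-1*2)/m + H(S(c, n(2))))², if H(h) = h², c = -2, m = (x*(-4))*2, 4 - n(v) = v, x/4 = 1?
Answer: 66049/256 ≈ 258.00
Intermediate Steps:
x = 4 (x = 4*1 = 4)
n(v) = 4 - v
m = -32 (m = (4*(-4))*2 = -16*2 = -32)
((-1*2)/m + H(S(c, n(2))))² = (-1*2/(-32) + ((4 - 1*2)*(-2))²)² = (-2*(-1/32) + ((4 - 2)*(-2))²)² = (1/16 + (2*(-2))²)² = (1/16 + (-4)²)² = (1/16 + 16)² = (257/16)² = 66049/256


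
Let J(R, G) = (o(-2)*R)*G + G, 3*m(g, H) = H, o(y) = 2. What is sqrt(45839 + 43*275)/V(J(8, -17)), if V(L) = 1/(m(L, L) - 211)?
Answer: -7376*sqrt(901)/3 ≈ -73801.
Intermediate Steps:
m(g, H) = H/3
J(R, G) = G + 2*G*R (J(R, G) = (2*R)*G + G = 2*G*R + G = G + 2*G*R)
V(L) = 1/(-211 + L/3) (V(L) = 1/(L/3 - 211) = 1/(-211 + L/3))
sqrt(45839 + 43*275)/V(J(8, -17)) = sqrt(45839 + 43*275)/((3/(-633 - 17*(1 + 2*8)))) = sqrt(45839 + 11825)/((3/(-633 - 17*(1 + 16)))) = sqrt(57664)/((3/(-633 - 17*17))) = (8*sqrt(901))/((3/(-633 - 289))) = (8*sqrt(901))/((3/(-922))) = (8*sqrt(901))/((3*(-1/922))) = (8*sqrt(901))/(-3/922) = (8*sqrt(901))*(-922/3) = -7376*sqrt(901)/3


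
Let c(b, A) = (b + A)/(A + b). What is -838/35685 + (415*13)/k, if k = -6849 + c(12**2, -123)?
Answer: -198259199/244370880 ≈ -0.81130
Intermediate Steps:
c(b, A) = 1 (c(b, A) = (A + b)/(A + b) = 1)
k = -6848 (k = -6849 + 1 = -6848)
-838/35685 + (415*13)/k = -838/35685 + (415*13)/(-6848) = -838*1/35685 + 5395*(-1/6848) = -838/35685 - 5395/6848 = -198259199/244370880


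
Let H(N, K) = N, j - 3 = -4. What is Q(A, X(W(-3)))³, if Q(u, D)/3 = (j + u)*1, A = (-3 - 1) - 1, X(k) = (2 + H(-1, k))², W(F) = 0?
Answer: -5832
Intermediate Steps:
j = -1 (j = 3 - 4 = -1)
X(k) = 1 (X(k) = (2 - 1)² = 1² = 1)
A = -5 (A = -4 - 1 = -5)
Q(u, D) = -3 + 3*u (Q(u, D) = 3*((-1 + u)*1) = 3*(-1 + u) = -3 + 3*u)
Q(A, X(W(-3)))³ = (-3 + 3*(-5))³ = (-3 - 15)³ = (-18)³ = -5832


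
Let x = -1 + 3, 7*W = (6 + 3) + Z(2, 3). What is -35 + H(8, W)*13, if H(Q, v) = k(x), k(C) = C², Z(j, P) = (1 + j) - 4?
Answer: 17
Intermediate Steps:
Z(j, P) = -3 + j
W = 8/7 (W = ((6 + 3) + (-3 + 2))/7 = (9 - 1)/7 = (⅐)*8 = 8/7 ≈ 1.1429)
x = 2
H(Q, v) = 4 (H(Q, v) = 2² = 4)
-35 + H(8, W)*13 = -35 + 4*13 = -35 + 52 = 17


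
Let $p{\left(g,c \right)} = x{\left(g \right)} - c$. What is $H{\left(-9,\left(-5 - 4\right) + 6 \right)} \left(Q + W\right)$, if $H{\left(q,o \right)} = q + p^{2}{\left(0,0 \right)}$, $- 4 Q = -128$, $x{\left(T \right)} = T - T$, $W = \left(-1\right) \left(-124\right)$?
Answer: $-1404$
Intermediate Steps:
$W = 124$
$x{\left(T \right)} = 0$
$Q = 32$ ($Q = \left(- \frac{1}{4}\right) \left(-128\right) = 32$)
$p{\left(g,c \right)} = - c$ ($p{\left(g,c \right)} = 0 - c = - c$)
$H{\left(q,o \right)} = q$ ($H{\left(q,o \right)} = q + \left(\left(-1\right) 0\right)^{2} = q + 0^{2} = q + 0 = q$)
$H{\left(-9,\left(-5 - 4\right) + 6 \right)} \left(Q + W\right) = - 9 \left(32 + 124\right) = \left(-9\right) 156 = -1404$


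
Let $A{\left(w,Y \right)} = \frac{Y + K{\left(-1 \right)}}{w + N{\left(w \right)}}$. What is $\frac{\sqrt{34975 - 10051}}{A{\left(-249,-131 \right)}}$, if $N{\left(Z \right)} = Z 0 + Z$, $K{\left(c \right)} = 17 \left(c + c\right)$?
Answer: $\frac{332 \sqrt{6231}}{55} \approx 476.49$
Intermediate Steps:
$K{\left(c \right)} = 34 c$ ($K{\left(c \right)} = 17 \cdot 2 c = 34 c$)
$N{\left(Z \right)} = Z$ ($N{\left(Z \right)} = 0 + Z = Z$)
$A{\left(w,Y \right)} = \frac{-34 + Y}{2 w}$ ($A{\left(w,Y \right)} = \frac{Y + 34 \left(-1\right)}{w + w} = \frac{Y - 34}{2 w} = \left(-34 + Y\right) \frac{1}{2 w} = \frac{-34 + Y}{2 w}$)
$\frac{\sqrt{34975 - 10051}}{A{\left(-249,-131 \right)}} = \frac{\sqrt{34975 - 10051}}{\frac{1}{2} \frac{1}{-249} \left(-34 - 131\right)} = \frac{\sqrt{24924}}{\frac{1}{2} \left(- \frac{1}{249}\right) \left(-165\right)} = \frac{2 \sqrt{6231}}{\frac{55}{166}} = 2 \sqrt{6231} \cdot \frac{166}{55} = \frac{332 \sqrt{6231}}{55}$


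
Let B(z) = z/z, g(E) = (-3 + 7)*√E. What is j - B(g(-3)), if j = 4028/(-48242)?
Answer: -26135/24121 ≈ -1.0835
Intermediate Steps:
g(E) = 4*√E
B(z) = 1
j = -2014/24121 (j = 4028*(-1/48242) = -2014/24121 ≈ -0.083496)
j - B(g(-3)) = -2014/24121 - 1*1 = -2014/24121 - 1 = -26135/24121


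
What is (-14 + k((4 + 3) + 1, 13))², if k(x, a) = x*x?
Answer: 2500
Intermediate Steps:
k(x, a) = x²
(-14 + k((4 + 3) + 1, 13))² = (-14 + ((4 + 3) + 1)²)² = (-14 + (7 + 1)²)² = (-14 + 8²)² = (-14 + 64)² = 50² = 2500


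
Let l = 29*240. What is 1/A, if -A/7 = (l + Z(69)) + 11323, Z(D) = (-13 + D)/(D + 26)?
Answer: -95/12158587 ≈ -7.8134e-6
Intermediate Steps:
Z(D) = (-13 + D)/(26 + D)
l = 6960
A = -12158587/95 (A = -7*((6960 + (-13 + 69)/(26 + 69)) + 11323) = -7*((6960 + 56/95) + 11323) = -7*(661256/95 + 11323) = -7*1736941/95 = -12158587/95 ≈ -1.2799e+5)
1/A = 1/(-12158587/95) = -95/12158587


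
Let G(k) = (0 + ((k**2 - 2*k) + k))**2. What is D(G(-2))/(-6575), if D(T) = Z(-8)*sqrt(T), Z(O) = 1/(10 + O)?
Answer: -3/6575 ≈ -0.00045627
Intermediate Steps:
G(k) = (k**2 - k)**2 (G(k) = (0 + (k**2 - k))**2 = (k**2 - k)**2)
D(T) = sqrt(T)/2 (D(T) = sqrt(T)/(10 - 8) = sqrt(T)/2)
D(G(-2))/(-6575) = (sqrt((-2)**2*(-1 - 2)**2)/2)/(-6575) = (sqrt(4*(-3)**2)/2)*(-1/6575) = (sqrt(4*9)/2)*(-1/6575) = (sqrt(36)/2)*(-1/6575) = ((1/2)*6)*(-1/6575) = 3*(-1/6575) = -3/6575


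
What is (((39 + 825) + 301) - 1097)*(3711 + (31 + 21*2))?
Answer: 257312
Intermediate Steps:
(((39 + 825) + 301) - 1097)*(3711 + (31 + 21*2)) = ((864 + 301) - 1097)*(3711 + (31 + 42)) = (1165 - 1097)*(3711 + 73) = 68*3784 = 257312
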